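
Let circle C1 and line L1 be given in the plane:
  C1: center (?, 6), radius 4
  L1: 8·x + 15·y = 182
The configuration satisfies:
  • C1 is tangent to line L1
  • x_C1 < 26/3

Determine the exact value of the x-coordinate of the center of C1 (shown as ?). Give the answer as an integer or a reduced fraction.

3

1. [C1‖L1]  x_C1² − 23x_C1 + 60 = 0  ⇒  x_C1 = 3 or 20
2. given x_C1 < 26/3: keep 3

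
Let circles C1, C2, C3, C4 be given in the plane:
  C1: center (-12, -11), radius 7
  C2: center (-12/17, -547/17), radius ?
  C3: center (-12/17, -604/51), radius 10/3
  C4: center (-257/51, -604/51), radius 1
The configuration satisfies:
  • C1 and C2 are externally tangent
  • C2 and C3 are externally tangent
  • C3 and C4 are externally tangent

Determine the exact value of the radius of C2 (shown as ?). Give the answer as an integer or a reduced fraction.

17

1. [ext C1·C2]  r_C2² + 14r_C2 − 527 = 0  ⇒  r_C2 = 17 (r>0 drops 1)
2. [ext C2·C3]  r_C2² + (20/3)r_C2 − 1207/3 = 0  ⇒  r_C2 = 17 (r>0 drops 1)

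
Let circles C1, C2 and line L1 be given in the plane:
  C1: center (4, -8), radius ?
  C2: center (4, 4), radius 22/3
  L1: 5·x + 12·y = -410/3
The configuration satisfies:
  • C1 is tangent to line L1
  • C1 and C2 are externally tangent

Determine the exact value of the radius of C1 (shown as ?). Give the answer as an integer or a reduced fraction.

1. [C1‖L1]  r_C1² − 196/9 = 0  ⇒  r_C1 = 14/3 (r>0 drops 1)
2. [ext C1·C2]  r_C1² + (44/3)r_C1 − 812/9 = 0  ⇒  r_C1 = 14/3 (r>0 drops 1)

14/3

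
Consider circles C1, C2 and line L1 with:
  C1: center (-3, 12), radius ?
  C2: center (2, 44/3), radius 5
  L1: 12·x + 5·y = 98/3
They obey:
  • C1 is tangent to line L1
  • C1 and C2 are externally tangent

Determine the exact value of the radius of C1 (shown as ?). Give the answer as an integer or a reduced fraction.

2/3

1. [C1‖L1]  r_C1² − 4/9 = 0  ⇒  r_C1 = 2/3 (r>0 drops 1)
2. [ext C1·C2]  r_C1² + 10r_C1 − 64/9 = 0  ⇒  r_C1 = 2/3 (r>0 drops 1)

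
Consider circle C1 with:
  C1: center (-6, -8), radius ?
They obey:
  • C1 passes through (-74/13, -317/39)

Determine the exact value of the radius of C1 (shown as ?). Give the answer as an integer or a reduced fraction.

1. [C1∋P]  r_C1² − 1/9 = 0  ⇒  r_C1 = 1/3 (r>0 drops 1)

1/3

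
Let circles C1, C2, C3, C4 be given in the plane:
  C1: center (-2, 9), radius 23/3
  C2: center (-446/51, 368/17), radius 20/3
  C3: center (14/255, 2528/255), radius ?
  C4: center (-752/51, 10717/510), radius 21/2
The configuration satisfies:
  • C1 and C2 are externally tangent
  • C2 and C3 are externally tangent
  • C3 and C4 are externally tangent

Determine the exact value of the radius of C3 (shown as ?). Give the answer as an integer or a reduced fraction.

8

1. [ext C2·C3]  r_C3² + (40/3)r_C3 − 512/3 = 0  ⇒  r_C3 = 8 (r>0 drops 1)
2. [ext C3·C4]  r_C3² + 21r_C3 − 232 = 0  ⇒  r_C3 = 8 (r>0 drops 1)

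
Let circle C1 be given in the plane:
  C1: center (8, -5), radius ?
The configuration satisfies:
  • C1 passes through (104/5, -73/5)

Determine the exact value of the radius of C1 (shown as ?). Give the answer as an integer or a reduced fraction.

1. [C1∋P]  r_C1² − 256 = 0  ⇒  r_C1 = 16 (r>0 drops 1)

16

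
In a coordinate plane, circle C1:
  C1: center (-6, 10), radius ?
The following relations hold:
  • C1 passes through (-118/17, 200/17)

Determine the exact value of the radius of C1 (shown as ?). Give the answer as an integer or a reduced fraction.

2

1. [C1∋P]  r_C1² − 4 = 0  ⇒  r_C1 = 2 (r>0 drops 1)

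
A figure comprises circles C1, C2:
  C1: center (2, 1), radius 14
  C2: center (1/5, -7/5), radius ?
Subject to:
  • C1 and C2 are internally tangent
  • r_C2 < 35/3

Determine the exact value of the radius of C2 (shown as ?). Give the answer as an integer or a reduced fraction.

1. [int C1,C2]  r_C2² − 28r_C2 + 187 = 0  ⇒  r_C2 = 11 or 17
2. given r_C2 < 35/3: keep 11

11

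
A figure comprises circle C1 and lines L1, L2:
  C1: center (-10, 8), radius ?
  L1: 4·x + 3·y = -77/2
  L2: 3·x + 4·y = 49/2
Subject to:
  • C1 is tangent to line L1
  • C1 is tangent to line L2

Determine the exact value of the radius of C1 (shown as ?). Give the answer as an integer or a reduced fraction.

1. [C1‖L1]  r_C1² − 81/4 = 0  ⇒  r_C1 = 9/2 (r>0 drops 1)
2. [C1‖L2]  r_C1² − 81/4 = 0  ⇒  r_C1 = 9/2 (r>0 drops 1)

9/2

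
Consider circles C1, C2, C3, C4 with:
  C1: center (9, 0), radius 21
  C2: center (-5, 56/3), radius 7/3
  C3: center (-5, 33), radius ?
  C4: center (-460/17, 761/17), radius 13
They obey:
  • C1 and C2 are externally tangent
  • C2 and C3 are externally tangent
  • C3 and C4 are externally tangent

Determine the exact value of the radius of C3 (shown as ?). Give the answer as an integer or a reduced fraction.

12

1. [ext C2·C3]  r_C3² + (14/3)r_C3 − 200 = 0  ⇒  r_C3 = 12 (r>0 drops 1)
2. [ext C3·C4]  r_C3² + 26r_C3 − 456 = 0  ⇒  r_C3 = 12 (r>0 drops 1)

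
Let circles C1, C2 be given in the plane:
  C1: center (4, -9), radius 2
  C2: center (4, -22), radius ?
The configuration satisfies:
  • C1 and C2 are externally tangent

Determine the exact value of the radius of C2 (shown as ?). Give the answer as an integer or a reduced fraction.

11

1. [ext C1·C2]  r_C2² + 4r_C2 − 165 = 0  ⇒  r_C2 = 11 (r>0 drops 1)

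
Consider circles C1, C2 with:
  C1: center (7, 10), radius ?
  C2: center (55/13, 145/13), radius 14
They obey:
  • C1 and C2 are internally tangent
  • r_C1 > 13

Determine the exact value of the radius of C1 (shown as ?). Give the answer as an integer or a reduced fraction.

17

1. [int C1,C2]  r_C1² − 28r_C1 + 187 = 0  ⇒  r_C1 = 11 or 17
2. given r_C1 > 13: keep 17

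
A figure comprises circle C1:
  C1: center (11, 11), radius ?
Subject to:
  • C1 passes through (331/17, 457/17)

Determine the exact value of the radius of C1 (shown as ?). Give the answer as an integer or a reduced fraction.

1. [C1∋P]  r_C1² − 324 = 0  ⇒  r_C1 = 18 (r>0 drops 1)

18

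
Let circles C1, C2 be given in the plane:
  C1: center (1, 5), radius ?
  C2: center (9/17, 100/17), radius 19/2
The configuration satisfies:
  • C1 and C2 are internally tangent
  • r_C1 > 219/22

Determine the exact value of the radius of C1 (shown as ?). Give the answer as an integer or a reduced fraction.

21/2

1. [int C1,C2]  r_C1² − 19r_C1 + 357/4 = 0  ⇒  r_C1 = 17/2 or 21/2
2. given r_C1 > 219/22: keep 21/2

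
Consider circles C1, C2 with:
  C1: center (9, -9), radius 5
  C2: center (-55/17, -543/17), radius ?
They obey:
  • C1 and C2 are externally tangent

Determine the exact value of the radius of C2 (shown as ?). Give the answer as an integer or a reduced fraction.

1. [ext C1·C2]  r_C2² + 10r_C2 − 651 = 0  ⇒  r_C2 = 21 (r>0 drops 1)

21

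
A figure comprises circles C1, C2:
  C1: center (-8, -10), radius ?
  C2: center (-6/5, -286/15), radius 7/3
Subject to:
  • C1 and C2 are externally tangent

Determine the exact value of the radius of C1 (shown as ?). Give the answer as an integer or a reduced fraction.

1. [ext C1·C2]  r_C1² + (14/3)r_C1 − 123 = 0  ⇒  r_C1 = 9 (r>0 drops 1)

9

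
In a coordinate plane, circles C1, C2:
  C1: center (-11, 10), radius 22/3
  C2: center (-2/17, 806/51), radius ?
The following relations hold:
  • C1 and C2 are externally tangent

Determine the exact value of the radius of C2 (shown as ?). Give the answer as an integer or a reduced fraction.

1. [ext C1·C2]  r_C2² + (44/3)r_C2 − 295/3 = 0  ⇒  r_C2 = 5 (r>0 drops 1)

5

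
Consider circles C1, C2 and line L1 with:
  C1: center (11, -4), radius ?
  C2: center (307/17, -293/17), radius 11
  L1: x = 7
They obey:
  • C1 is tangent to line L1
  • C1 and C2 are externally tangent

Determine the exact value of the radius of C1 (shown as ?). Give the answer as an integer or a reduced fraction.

4

1. [C1‖L1]  r_C1² − 16 = 0  ⇒  r_C1 = 4 (r>0 drops 1)
2. [ext C1·C2]  r_C1² + 22r_C1 − 104 = 0  ⇒  r_C1 = 4 (r>0 drops 1)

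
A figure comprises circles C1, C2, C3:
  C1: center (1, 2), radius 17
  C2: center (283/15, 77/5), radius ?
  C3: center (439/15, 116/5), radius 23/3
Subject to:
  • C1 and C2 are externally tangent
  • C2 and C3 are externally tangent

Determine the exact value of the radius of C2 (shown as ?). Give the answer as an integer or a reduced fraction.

1. [ext C1·C2]  r_C2² + 34r_C2 − 1888/9 = 0  ⇒  r_C2 = 16/3 (r>0 drops 1)
2. [ext C2·C3]  r_C2² + (46/3)r_C2 − 992/9 = 0  ⇒  r_C2 = 16/3 (r>0 drops 1)

16/3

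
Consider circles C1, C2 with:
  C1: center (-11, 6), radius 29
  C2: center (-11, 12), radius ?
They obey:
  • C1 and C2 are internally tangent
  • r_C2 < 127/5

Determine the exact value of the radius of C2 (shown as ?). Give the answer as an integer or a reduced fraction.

23

1. [int C1,C2]  r_C2² − 58r_C2 + 805 = 0  ⇒  r_C2 = 23 or 35
2. given r_C2 < 127/5: keep 23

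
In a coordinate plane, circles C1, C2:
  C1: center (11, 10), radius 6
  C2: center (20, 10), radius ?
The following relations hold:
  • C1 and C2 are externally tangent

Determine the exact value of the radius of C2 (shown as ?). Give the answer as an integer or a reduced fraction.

3

1. [ext C1·C2]  r_C2² + 12r_C2 − 45 = 0  ⇒  r_C2 = 3 (r>0 drops 1)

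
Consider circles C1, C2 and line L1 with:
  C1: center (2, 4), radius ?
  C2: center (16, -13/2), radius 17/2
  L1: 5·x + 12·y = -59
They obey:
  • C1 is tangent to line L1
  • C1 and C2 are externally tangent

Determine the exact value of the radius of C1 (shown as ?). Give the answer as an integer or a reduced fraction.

1. [C1‖L1]  r_C1² − 81 = 0  ⇒  r_C1 = 9 (r>0 drops 1)
2. [ext C1·C2]  r_C1² + 17r_C1 − 234 = 0  ⇒  r_C1 = 9 (r>0 drops 1)

9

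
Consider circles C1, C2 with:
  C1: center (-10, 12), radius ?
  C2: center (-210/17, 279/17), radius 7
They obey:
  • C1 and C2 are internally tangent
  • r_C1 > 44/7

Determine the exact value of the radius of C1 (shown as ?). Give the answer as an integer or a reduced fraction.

1. [int C1,C2]  r_C1² − 14r_C1 + 24 = 0  ⇒  r_C1 = 2 or 12
2. given r_C1 > 44/7: keep 12

12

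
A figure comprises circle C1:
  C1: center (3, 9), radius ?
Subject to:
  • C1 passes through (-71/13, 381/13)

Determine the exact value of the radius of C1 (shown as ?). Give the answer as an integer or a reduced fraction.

1. [C1∋P]  r_C1² − 484 = 0  ⇒  r_C1 = 22 (r>0 drops 1)

22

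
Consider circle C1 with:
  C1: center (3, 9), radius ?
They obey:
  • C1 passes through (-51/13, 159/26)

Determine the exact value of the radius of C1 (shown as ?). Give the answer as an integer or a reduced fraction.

15/2

1. [C1∋P]  r_C1² − 225/4 = 0  ⇒  r_C1 = 15/2 (r>0 drops 1)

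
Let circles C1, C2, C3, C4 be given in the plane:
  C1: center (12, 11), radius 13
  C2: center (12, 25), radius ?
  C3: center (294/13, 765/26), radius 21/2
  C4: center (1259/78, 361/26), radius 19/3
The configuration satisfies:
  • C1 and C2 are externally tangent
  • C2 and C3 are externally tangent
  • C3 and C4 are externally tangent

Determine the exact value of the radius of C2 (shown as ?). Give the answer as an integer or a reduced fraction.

1. [ext C1·C2]  r_C2² + 26r_C2 − 27 = 0  ⇒  r_C2 = 1 (r>0 drops 1)
2. [ext C2·C3]  r_C2² + 21r_C2 − 22 = 0  ⇒  r_C2 = 1 (r>0 drops 1)

1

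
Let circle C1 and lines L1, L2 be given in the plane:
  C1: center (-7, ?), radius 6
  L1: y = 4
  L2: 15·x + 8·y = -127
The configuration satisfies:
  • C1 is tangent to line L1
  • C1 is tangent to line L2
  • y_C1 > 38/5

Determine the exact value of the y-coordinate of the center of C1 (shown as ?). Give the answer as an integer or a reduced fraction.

10

1. [C1‖L1]  y_C1² − 8y_C1 − 20 = 0  ⇒  y_C1 = -2 or 10
2. [C1‖L2]  y_C1² + (11/2)y_C1 − 155 = 0  ⇒  y_C1 = -31/2 or 10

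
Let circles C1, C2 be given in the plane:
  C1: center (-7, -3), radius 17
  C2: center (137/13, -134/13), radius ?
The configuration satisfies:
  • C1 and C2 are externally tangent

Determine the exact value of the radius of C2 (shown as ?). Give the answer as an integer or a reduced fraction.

2

1. [ext C1·C2]  r_C2² + 34r_C2 − 72 = 0  ⇒  r_C2 = 2 (r>0 drops 1)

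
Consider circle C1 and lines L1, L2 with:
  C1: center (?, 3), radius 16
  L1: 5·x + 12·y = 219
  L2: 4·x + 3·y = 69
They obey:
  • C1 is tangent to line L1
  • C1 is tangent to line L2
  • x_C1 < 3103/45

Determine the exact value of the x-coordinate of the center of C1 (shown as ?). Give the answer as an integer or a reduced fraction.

-5

1. [C1‖L1]  x_C1² − (366/5)x_C1 − 391 = 0  ⇒  x_C1 = -5 or 391/5
2. [C1‖L2]  x_C1² − 30x_C1 − 175 = 0  ⇒  x_C1 = -5 or 35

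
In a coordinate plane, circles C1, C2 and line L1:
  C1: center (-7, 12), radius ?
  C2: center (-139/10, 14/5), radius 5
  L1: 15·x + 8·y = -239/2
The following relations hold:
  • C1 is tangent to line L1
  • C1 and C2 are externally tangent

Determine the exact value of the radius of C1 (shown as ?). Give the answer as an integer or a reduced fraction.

1. [C1‖L1]  r_C1² − 169/4 = 0  ⇒  r_C1 = 13/2 (r>0 drops 1)
2. [ext C1·C2]  r_C1² + 10r_C1 − 429/4 = 0  ⇒  r_C1 = 13/2 (r>0 drops 1)

13/2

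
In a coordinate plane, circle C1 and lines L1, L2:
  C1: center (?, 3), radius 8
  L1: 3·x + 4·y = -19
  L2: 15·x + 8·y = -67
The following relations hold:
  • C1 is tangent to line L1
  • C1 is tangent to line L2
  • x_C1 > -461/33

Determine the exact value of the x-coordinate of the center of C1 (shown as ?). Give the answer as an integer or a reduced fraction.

1. [C1‖L1]  x_C1² + (62/3)x_C1 − 71 = 0  ⇒  x_C1 = -71/3 or 3
2. [C1‖L2]  x_C1² + (182/15)x_C1 − 227/5 = 0  ⇒  x_C1 = -227/15 or 3

3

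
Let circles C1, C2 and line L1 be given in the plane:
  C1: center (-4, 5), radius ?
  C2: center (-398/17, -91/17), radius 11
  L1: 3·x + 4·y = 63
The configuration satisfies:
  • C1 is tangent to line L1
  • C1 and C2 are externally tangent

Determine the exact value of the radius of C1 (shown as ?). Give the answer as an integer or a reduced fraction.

1. [C1‖L1]  r_C1² − 121 = 0  ⇒  r_C1 = 11 (r>0 drops 1)
2. [ext C1·C2]  r_C1² + 22r_C1 − 363 = 0  ⇒  r_C1 = 11 (r>0 drops 1)

11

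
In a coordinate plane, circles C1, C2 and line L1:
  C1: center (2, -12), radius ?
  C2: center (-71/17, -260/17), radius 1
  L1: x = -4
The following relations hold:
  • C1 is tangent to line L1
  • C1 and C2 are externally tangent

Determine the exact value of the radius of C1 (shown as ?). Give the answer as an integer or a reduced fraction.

1. [C1‖L1]  r_C1² − 36 = 0  ⇒  r_C1 = 6 (r>0 drops 1)
2. [ext C1·C2]  r_C1² + 2r_C1 − 48 = 0  ⇒  r_C1 = 6 (r>0 drops 1)

6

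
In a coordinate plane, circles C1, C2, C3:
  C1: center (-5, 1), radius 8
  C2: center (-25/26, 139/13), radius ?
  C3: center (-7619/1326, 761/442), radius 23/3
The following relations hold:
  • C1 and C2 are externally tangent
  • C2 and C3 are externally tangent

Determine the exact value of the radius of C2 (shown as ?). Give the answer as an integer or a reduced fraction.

5/2

1. [ext C1·C2]  r_C2² + 16r_C2 − 185/4 = 0  ⇒  r_C2 = 5/2 (r>0 drops 1)
2. [ext C2·C3]  r_C2² + (46/3)r_C2 − 535/12 = 0  ⇒  r_C2 = 5/2 (r>0 drops 1)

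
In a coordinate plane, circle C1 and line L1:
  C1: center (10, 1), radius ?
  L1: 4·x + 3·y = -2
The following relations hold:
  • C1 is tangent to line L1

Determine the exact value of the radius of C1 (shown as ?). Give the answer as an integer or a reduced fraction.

9

1. [C1‖L1]  r_C1² − 81 = 0  ⇒  r_C1 = 9 (r>0 drops 1)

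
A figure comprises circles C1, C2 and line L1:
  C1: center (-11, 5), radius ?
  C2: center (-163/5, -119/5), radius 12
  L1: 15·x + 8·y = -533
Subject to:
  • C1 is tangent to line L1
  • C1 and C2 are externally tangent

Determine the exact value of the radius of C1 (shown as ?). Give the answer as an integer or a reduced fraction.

24

1. [C1‖L1]  r_C1² − 576 = 0  ⇒  r_C1 = 24 (r>0 drops 1)
2. [ext C1·C2]  r_C1² + 24r_C1 − 1152 = 0  ⇒  r_C1 = 24 (r>0 drops 1)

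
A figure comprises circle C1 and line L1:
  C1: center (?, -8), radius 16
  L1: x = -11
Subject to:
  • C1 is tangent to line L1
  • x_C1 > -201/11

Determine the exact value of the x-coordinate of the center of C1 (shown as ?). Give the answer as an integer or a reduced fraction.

5

1. [C1‖L1]  x_C1² + 22x_C1 − 135 = 0  ⇒  x_C1 = -27 or 5
2. given x_C1 > -201/11: keep 5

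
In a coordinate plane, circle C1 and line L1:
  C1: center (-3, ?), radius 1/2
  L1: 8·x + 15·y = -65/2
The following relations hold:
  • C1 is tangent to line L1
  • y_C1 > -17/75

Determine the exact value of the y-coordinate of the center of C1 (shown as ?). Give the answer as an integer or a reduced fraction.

1. [C1‖L1]  y_C1² + (17/15)y_C1 = 0  ⇒  y_C1 = -17/15 or 0
2. given y_C1 > -17/75: keep 0

0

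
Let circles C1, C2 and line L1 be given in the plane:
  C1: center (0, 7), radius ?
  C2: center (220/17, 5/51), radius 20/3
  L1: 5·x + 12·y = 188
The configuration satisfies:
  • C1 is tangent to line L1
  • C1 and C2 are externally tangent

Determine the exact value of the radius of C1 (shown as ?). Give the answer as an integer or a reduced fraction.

8

1. [C1‖L1]  r_C1² − 64 = 0  ⇒  r_C1 = 8 (r>0 drops 1)
2. [ext C1·C2]  r_C1² + (40/3)r_C1 − 512/3 = 0  ⇒  r_C1 = 8 (r>0 drops 1)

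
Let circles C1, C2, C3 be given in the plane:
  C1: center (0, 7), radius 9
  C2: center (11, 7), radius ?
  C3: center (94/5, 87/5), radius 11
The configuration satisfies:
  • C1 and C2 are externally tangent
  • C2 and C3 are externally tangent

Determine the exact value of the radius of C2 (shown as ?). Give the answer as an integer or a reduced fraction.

2

1. [ext C1·C2]  r_C2² + 18r_C2 − 40 = 0  ⇒  r_C2 = 2 (r>0 drops 1)
2. [ext C2·C3]  r_C2² + 22r_C2 − 48 = 0  ⇒  r_C2 = 2 (r>0 drops 1)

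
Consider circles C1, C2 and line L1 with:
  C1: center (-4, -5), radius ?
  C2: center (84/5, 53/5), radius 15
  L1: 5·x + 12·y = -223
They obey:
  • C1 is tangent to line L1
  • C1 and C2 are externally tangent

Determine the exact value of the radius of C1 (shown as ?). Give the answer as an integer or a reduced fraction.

11

1. [C1‖L1]  r_C1² − 121 = 0  ⇒  r_C1 = 11 (r>0 drops 1)
2. [ext C1·C2]  r_C1² + 30r_C1 − 451 = 0  ⇒  r_C1 = 11 (r>0 drops 1)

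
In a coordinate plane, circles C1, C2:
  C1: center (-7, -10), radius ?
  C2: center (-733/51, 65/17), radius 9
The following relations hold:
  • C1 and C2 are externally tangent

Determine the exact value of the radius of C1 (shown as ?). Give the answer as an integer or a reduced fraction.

20/3

1. [ext C1·C2]  r_C1² + 18r_C1 − 1480/9 = 0  ⇒  r_C1 = 20/3 (r>0 drops 1)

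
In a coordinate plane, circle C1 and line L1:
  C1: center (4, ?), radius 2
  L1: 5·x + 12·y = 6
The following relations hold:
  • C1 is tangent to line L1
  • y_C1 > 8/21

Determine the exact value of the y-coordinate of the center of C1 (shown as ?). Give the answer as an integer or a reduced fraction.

1

1. [C1‖L1]  y_C1² + (7/3)y_C1 − 10/3 = 0  ⇒  y_C1 = -10/3 or 1
2. given y_C1 > 8/21: keep 1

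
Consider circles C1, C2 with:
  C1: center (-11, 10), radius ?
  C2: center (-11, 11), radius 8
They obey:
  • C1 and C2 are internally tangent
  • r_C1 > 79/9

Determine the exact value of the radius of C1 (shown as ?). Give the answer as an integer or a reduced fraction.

9

1. [int C1,C2]  r_C1² − 16r_C1 + 63 = 0  ⇒  r_C1 = 7 or 9
2. given r_C1 > 79/9: keep 9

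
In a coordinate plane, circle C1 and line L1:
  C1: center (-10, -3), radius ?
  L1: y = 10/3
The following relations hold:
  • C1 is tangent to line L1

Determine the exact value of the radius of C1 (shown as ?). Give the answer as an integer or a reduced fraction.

19/3

1. [C1‖L1]  r_C1² − 361/9 = 0  ⇒  r_C1 = 19/3 (r>0 drops 1)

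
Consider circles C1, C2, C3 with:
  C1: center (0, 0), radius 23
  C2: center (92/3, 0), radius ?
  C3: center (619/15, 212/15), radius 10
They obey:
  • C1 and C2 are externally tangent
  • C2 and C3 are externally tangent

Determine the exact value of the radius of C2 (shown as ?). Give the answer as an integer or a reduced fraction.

23/3

1. [ext C1·C2]  r_C2² + 46r_C2 − 3703/9 = 0  ⇒  r_C2 = 23/3 (r>0 drops 1)
2. [ext C2·C3]  r_C2² + 20r_C2 − 1909/9 = 0  ⇒  r_C2 = 23/3 (r>0 drops 1)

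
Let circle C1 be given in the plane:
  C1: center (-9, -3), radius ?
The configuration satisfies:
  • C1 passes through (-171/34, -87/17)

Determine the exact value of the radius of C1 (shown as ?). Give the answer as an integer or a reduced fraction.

9/2

1. [C1∋P]  r_C1² − 81/4 = 0  ⇒  r_C1 = 9/2 (r>0 drops 1)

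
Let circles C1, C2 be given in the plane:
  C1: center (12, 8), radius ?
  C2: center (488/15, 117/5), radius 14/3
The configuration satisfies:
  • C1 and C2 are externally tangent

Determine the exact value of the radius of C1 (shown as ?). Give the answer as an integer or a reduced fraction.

1. [ext C1·C2]  r_C1² + (28/3)r_C1 − 637 = 0  ⇒  r_C1 = 21 (r>0 drops 1)

21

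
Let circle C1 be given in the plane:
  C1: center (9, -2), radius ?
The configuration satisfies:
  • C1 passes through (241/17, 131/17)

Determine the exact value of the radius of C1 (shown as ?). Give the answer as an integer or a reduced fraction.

11

1. [C1∋P]  r_C1² − 121 = 0  ⇒  r_C1 = 11 (r>0 drops 1)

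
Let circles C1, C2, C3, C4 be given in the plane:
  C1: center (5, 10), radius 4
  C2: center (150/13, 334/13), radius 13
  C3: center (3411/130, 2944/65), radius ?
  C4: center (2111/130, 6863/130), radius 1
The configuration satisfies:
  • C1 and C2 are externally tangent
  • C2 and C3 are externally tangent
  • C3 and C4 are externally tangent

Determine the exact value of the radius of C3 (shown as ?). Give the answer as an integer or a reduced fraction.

1. [ext C2·C3]  r_C3² + 26r_C3 − 1725/4 = 0  ⇒  r_C3 = 23/2 (r>0 drops 1)
2. [ext C3·C4]  r_C3² + 2r_C3 − 621/4 = 0  ⇒  r_C3 = 23/2 (r>0 drops 1)

23/2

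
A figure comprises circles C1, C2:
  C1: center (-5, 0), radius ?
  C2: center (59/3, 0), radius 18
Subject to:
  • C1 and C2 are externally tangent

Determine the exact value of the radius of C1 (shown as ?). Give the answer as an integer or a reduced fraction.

1. [ext C1·C2]  r_C1² + 36r_C1 − 2560/9 = 0  ⇒  r_C1 = 20/3 (r>0 drops 1)

20/3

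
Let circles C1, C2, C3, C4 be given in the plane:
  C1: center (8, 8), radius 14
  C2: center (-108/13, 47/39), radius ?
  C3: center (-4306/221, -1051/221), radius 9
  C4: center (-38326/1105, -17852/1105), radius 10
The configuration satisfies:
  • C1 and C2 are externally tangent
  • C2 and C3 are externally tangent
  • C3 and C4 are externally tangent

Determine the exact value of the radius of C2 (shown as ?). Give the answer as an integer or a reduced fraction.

1. [ext C1·C2]  r_C2² + 28r_C2 − 1045/9 = 0  ⇒  r_C2 = 11/3 (r>0 drops 1)
2. [ext C2·C3]  r_C2² + 18r_C2 − 715/9 = 0  ⇒  r_C2 = 11/3 (r>0 drops 1)

11/3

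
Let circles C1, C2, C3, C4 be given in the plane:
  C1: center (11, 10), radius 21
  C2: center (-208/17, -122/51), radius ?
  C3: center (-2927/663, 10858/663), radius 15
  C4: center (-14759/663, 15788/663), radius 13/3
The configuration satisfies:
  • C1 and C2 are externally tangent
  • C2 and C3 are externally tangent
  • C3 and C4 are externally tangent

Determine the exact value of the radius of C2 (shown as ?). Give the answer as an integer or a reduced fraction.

1. [ext C1·C2]  r_C2² + 42r_C2 − 2272/9 = 0  ⇒  r_C2 = 16/3 (r>0 drops 1)
2. [ext C2·C3]  r_C2² + 30r_C2 − 1696/9 = 0  ⇒  r_C2 = 16/3 (r>0 drops 1)

16/3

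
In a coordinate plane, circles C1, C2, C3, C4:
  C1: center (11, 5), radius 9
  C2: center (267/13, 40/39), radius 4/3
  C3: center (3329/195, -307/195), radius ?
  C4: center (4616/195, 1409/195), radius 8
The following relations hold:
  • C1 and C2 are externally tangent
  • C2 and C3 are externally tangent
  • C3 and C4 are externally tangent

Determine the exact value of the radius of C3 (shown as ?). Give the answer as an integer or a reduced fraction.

3

1. [ext C2·C3]  r_C3² + (8/3)r_C3 − 17 = 0  ⇒  r_C3 = 3 (r>0 drops 1)
2. [ext C3·C4]  r_C3² + 16r_C3 − 57 = 0  ⇒  r_C3 = 3 (r>0 drops 1)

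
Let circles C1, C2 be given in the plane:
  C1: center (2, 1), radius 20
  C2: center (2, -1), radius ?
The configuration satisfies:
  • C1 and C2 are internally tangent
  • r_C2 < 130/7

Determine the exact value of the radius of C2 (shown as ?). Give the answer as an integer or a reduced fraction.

18

1. [int C1,C2]  r_C2² − 40r_C2 + 396 = 0  ⇒  r_C2 = 18 or 22
2. given r_C2 < 130/7: keep 18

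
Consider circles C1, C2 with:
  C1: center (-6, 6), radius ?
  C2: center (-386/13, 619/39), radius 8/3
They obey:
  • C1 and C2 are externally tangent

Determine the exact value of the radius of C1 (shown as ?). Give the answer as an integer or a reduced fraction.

23

1. [ext C1·C2]  r_C1² + (16/3)r_C1 − 1955/3 = 0  ⇒  r_C1 = 23 (r>0 drops 1)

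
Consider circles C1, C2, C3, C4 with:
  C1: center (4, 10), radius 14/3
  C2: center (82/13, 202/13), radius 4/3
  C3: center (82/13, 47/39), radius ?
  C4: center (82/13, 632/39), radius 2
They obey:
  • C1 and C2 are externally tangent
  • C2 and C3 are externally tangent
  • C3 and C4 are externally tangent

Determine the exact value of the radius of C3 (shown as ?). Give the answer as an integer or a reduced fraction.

1. [ext C2·C3]  r_C3² + (8/3)r_C3 − 611/3 = 0  ⇒  r_C3 = 13 (r>0 drops 1)
2. [ext C3·C4]  r_C3² + 4r_C3 − 221 = 0  ⇒  r_C3 = 13 (r>0 drops 1)

13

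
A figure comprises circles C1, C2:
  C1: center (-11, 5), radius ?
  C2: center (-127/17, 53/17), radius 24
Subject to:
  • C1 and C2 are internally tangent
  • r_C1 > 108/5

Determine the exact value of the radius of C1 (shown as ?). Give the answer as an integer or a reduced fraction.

1. [int C1,C2]  r_C1² − 48r_C1 + 560 = 0  ⇒  r_C1 = 20 or 28
2. given r_C1 > 108/5: keep 28

28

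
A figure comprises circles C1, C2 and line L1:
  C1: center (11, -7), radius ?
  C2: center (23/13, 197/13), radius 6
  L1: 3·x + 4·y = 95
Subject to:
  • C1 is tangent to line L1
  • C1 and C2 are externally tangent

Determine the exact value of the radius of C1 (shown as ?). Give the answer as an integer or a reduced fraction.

1. [C1‖L1]  r_C1² − 324 = 0  ⇒  r_C1 = 18 (r>0 drops 1)
2. [ext C1·C2]  r_C1² + 12r_C1 − 540 = 0  ⇒  r_C1 = 18 (r>0 drops 1)

18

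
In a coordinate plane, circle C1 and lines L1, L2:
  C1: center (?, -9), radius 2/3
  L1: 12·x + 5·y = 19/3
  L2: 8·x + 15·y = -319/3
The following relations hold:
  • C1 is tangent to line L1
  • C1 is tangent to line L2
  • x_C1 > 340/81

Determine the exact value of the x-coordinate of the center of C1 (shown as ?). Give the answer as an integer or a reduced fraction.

5

1. [C1‖L1]  x_C1² − (77/9)x_C1 + 160/9 = 0  ⇒  x_C1 = 32/9 or 5
2. [C1‖L2]  x_C1² − (43/6)x_C1 + 65/6 = 0  ⇒  x_C1 = 13/6 or 5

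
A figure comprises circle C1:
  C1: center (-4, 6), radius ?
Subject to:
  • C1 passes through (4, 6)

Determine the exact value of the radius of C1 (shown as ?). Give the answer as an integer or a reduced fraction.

1. [C1∋P]  r_C1² − 64 = 0  ⇒  r_C1 = 8 (r>0 drops 1)

8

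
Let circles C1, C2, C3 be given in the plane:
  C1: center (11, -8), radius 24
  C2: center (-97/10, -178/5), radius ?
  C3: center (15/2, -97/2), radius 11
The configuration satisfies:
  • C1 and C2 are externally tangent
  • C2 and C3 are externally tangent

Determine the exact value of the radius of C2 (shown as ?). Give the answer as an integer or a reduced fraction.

1. [ext C1·C2]  r_C2² + 48r_C2 − 2457/4 = 0  ⇒  r_C2 = 21/2 (r>0 drops 1)
2. [ext C2·C3]  r_C2² + 22r_C2 − 1365/4 = 0  ⇒  r_C2 = 21/2 (r>0 drops 1)

21/2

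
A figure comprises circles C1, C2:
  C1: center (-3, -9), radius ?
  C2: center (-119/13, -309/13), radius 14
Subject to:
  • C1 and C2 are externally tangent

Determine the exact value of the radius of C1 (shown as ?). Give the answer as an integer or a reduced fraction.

2

1. [ext C1·C2]  r_C1² + 28r_C1 − 60 = 0  ⇒  r_C1 = 2 (r>0 drops 1)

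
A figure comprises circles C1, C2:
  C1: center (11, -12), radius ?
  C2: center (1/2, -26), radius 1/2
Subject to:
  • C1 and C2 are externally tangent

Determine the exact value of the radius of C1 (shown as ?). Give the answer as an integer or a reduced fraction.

17

1. [ext C1·C2]  r_C1² + 1r_C1 − 306 = 0  ⇒  r_C1 = 17 (r>0 drops 1)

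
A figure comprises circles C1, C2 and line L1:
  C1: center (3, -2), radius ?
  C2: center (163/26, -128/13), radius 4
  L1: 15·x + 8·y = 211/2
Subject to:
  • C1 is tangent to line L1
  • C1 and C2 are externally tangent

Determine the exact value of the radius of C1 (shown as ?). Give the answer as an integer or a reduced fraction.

9/2

1. [C1‖L1]  r_C1² − 81/4 = 0  ⇒  r_C1 = 9/2 (r>0 drops 1)
2. [ext C1·C2]  r_C1² + 8r_C1 − 225/4 = 0  ⇒  r_C1 = 9/2 (r>0 drops 1)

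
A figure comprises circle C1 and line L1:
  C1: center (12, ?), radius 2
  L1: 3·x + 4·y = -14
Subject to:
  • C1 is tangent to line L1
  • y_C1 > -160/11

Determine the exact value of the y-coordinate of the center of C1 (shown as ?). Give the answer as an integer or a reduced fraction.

1. [C1‖L1]  y_C1² + 25y_C1 + 150 = 0  ⇒  y_C1 = -15 or -10
2. given y_C1 > -160/11: keep -10

-10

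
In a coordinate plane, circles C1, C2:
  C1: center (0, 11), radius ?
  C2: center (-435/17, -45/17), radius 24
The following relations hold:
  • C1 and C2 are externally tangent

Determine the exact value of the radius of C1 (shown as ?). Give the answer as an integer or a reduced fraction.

5

1. [ext C1·C2]  r_C1² + 48r_C1 − 265 = 0  ⇒  r_C1 = 5 (r>0 drops 1)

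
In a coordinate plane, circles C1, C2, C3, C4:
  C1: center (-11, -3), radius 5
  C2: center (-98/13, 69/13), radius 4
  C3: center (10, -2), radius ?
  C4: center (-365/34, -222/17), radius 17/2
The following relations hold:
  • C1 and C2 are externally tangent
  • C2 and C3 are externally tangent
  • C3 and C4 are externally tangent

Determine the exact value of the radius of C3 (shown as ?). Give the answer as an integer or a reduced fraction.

1. [ext C2·C3]  r_C3² + 8r_C3 − 345 = 0  ⇒  r_C3 = 15 (r>0 drops 1)
2. [ext C3·C4]  r_C3² + 17r_C3 − 480 = 0  ⇒  r_C3 = 15 (r>0 drops 1)

15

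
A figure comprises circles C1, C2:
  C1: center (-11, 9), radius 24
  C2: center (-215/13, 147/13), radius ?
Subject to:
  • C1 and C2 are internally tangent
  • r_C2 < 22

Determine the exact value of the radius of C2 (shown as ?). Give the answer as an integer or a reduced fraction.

1. [int C1,C2]  r_C2² − 48r_C2 + 540 = 0  ⇒  r_C2 = 18 or 30
2. given r_C2 < 22: keep 18

18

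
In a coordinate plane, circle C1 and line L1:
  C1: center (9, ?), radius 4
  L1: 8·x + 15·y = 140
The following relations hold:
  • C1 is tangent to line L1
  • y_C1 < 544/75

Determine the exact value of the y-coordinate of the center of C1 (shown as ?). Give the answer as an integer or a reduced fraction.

0

1. [C1‖L1]  y_C1² − (136/15)y_C1 = 0  ⇒  y_C1 = 0 or 136/15
2. given y_C1 < 544/75: keep 0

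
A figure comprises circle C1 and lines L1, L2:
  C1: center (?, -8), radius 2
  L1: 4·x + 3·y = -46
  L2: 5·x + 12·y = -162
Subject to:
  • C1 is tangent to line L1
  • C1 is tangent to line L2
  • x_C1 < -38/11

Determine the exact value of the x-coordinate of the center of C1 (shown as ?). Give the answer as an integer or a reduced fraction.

-8

1. [C1‖L1]  x_C1² + 11x_C1 + 24 = 0  ⇒  x_C1 = -8 or -3
2. [C1‖L2]  x_C1² + (132/5)x_C1 + 736/5 = 0  ⇒  x_C1 = -92/5 or -8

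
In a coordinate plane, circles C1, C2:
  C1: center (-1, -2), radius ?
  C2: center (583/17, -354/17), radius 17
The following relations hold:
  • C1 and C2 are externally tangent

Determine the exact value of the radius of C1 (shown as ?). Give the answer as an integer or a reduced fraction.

23

1. [ext C1·C2]  r_C1² + 34r_C1 − 1311 = 0  ⇒  r_C1 = 23 (r>0 drops 1)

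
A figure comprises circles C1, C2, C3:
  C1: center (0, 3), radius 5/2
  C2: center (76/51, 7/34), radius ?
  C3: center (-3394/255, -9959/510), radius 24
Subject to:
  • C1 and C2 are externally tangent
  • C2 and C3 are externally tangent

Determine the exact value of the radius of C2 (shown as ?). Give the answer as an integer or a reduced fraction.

1. [ext C1·C2]  r_C2² + 5r_C2 − 34/9 = 0  ⇒  r_C2 = 2/3 (r>0 drops 1)
2. [ext C2·C3]  r_C2² + 48r_C2 − 292/9 = 0  ⇒  r_C2 = 2/3 (r>0 drops 1)

2/3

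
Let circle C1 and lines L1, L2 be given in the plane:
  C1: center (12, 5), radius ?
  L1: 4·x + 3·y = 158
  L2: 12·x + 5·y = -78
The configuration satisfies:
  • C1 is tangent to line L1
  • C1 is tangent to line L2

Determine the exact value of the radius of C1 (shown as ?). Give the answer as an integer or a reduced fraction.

19

1. [C1‖L1]  r_C1² − 361 = 0  ⇒  r_C1 = 19 (r>0 drops 1)
2. [C1‖L2]  r_C1² − 361 = 0  ⇒  r_C1 = 19 (r>0 drops 1)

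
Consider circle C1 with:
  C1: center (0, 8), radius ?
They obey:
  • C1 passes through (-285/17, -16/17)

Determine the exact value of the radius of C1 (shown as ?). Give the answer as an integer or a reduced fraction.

19

1. [C1∋P]  r_C1² − 361 = 0  ⇒  r_C1 = 19 (r>0 drops 1)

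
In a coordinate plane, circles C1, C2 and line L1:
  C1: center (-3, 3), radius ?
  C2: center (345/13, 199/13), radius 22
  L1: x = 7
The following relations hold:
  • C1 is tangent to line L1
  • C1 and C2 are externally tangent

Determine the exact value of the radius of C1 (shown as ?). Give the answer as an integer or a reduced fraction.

10

1. [C1‖L1]  r_C1² − 100 = 0  ⇒  r_C1 = 10 (r>0 drops 1)
2. [ext C1·C2]  r_C1² + 44r_C1 − 540 = 0  ⇒  r_C1 = 10 (r>0 drops 1)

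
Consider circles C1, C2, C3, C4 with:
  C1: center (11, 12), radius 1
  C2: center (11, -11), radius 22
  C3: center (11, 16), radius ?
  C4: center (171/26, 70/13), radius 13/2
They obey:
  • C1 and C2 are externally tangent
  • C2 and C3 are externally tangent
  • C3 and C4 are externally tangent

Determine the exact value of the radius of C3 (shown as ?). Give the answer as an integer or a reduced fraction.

1. [ext C2·C3]  r_C3² + 44r_C3 − 245 = 0  ⇒  r_C3 = 5 (r>0 drops 1)
2. [ext C3·C4]  r_C3² + 13r_C3 − 90 = 0  ⇒  r_C3 = 5 (r>0 drops 1)

5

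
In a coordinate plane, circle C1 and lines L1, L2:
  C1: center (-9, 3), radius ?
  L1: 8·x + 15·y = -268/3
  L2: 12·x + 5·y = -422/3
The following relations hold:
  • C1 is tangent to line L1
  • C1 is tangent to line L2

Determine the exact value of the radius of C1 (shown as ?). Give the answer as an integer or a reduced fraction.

1. [C1‖L1]  r_C1² − 121/9 = 0  ⇒  r_C1 = 11/3 (r>0 drops 1)
2. [C1‖L2]  r_C1² − 121/9 = 0  ⇒  r_C1 = 11/3 (r>0 drops 1)

11/3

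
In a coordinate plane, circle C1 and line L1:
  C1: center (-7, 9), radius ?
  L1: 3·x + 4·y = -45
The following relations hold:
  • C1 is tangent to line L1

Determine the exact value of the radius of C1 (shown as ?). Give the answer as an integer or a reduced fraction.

1. [C1‖L1]  r_C1² − 144 = 0  ⇒  r_C1 = 12 (r>0 drops 1)

12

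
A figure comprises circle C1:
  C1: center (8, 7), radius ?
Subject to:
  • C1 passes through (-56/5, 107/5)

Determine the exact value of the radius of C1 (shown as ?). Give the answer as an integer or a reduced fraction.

24

1. [C1∋P]  r_C1² − 576 = 0  ⇒  r_C1 = 24 (r>0 drops 1)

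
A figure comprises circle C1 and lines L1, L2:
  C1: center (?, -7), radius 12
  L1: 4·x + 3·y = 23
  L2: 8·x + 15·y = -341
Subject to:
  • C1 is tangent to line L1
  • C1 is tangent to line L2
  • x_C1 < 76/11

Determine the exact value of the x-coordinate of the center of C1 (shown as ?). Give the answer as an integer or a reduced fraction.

-4

1. [C1‖L1]  x_C1² − 22x_C1 − 104 = 0  ⇒  x_C1 = -4 or 26
2. [C1‖L2]  x_C1² + 59x_C1 + 220 = 0  ⇒  x_C1 = -55 or -4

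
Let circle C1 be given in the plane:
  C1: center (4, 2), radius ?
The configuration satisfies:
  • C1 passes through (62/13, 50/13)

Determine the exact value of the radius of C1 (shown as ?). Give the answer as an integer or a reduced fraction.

2

1. [C1∋P]  r_C1² − 4 = 0  ⇒  r_C1 = 2 (r>0 drops 1)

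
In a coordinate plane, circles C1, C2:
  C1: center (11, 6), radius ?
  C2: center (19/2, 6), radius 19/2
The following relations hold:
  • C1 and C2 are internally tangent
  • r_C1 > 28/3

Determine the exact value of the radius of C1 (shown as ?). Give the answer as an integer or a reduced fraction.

1. [int C1,C2]  r_C1² − 19r_C1 + 88 = 0  ⇒  r_C1 = 8 or 11
2. given r_C1 > 28/3: keep 11

11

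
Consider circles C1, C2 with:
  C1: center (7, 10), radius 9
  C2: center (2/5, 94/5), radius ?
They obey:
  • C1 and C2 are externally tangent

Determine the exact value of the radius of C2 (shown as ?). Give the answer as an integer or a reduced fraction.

1. [ext C1·C2]  r_C2² + 18r_C2 − 40 = 0  ⇒  r_C2 = 2 (r>0 drops 1)

2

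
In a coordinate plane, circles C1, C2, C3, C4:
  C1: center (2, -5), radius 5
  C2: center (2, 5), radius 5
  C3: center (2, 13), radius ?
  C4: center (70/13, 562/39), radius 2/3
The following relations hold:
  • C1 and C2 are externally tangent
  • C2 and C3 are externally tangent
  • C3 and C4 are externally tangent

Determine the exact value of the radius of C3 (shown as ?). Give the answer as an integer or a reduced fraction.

1. [ext C2·C3]  r_C3² + 10r_C3 − 39 = 0  ⇒  r_C3 = 3 (r>0 drops 1)
2. [ext C3·C4]  r_C3² + (4/3)r_C3 − 13 = 0  ⇒  r_C3 = 3 (r>0 drops 1)

3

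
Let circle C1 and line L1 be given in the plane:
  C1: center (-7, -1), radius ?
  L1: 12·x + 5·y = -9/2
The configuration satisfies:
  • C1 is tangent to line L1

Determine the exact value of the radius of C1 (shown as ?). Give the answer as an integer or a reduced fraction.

1. [C1‖L1]  r_C1² − 169/4 = 0  ⇒  r_C1 = 13/2 (r>0 drops 1)

13/2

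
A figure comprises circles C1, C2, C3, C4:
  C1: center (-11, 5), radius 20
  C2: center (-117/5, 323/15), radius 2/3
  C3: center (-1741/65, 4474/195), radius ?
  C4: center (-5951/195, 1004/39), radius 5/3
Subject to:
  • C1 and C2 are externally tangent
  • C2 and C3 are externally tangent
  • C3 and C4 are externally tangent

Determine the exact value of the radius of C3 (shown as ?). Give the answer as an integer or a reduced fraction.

1. [ext C2·C3]  r_C3² + (4/3)r_C3 − 13 = 0  ⇒  r_C3 = 3 (r>0 drops 1)
2. [ext C3·C4]  r_C3² + (10/3)r_C3 − 19 = 0  ⇒  r_C3 = 3 (r>0 drops 1)

3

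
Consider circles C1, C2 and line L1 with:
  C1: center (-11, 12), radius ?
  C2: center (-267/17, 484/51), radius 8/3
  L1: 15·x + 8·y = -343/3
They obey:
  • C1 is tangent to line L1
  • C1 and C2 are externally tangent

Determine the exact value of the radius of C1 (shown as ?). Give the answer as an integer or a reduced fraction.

8/3

1. [C1‖L1]  r_C1² − 64/9 = 0  ⇒  r_C1 = 8/3 (r>0 drops 1)
2. [ext C1·C2]  r_C1² + (16/3)r_C1 − 64/3 = 0  ⇒  r_C1 = 8/3 (r>0 drops 1)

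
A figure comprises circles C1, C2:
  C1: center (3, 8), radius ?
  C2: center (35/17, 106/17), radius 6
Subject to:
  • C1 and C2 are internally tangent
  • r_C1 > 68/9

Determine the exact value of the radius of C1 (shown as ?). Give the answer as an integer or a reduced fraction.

8

1. [int C1,C2]  r_C1² − 12r_C1 + 32 = 0  ⇒  r_C1 = 4 or 8
2. given r_C1 > 68/9: keep 8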